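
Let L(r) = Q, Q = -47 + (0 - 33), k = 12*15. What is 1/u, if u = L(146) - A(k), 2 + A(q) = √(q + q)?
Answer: -13/954 + √10/954 ≈ -0.010312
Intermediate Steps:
k = 180
Q = -80 (Q = -47 - 33 = -80)
A(q) = -2 + √2*√q (A(q) = -2 + √(q + q) = -2 + √(2*q) = -2 + √2*√q)
L(r) = -80
u = -78 - 6*√10 (u = -80 - (-2 + √2*√180) = -80 - (-2 + √2*(6*√5)) = -80 - (-2 + 6*√10) = -80 + (2 - 6*√10) = -78 - 6*√10 ≈ -96.974)
1/u = 1/(-78 - 6*√10)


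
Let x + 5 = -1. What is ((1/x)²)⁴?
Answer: 1/1679616 ≈ 5.9537e-7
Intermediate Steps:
x = -6 (x = -5 - 1 = -6)
((1/x)²)⁴ = ((1/(-6))²)⁴ = ((-⅙)²)⁴ = (1/36)⁴ = 1/1679616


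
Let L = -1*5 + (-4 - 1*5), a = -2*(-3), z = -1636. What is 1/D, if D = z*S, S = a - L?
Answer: -1/32720 ≈ -3.0562e-5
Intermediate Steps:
a = 6
L = -14 (L = -5 + (-4 - 5) = -5 - 9 = -14)
S = 20 (S = 6 - 1*(-14) = 6 + 14 = 20)
D = -32720 (D = -1636*20 = -32720)
1/D = 1/(-32720) = -1/32720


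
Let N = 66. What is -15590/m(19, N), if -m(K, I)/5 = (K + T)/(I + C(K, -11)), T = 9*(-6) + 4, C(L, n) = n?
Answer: -171490/31 ≈ -5531.9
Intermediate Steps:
T = -50 (T = -54 + 4 = -50)
m(K, I) = -5*(-50 + K)/(-11 + I) (m(K, I) = -5*(K - 50)/(I - 11) = -5*(-50 + K)/(-11 + I))
-15590/m(19, N) = -15590*(-11 + 66)/(5*(50 - 1*19)) = -15590*11/(50 - 19) = -15590/(5*(1/55)*31) = -15590/31/11 = -15590*11/31 = -171490/31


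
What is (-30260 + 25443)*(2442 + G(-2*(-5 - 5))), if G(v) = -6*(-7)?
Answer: -11965428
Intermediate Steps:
G(v) = 42
(-30260 + 25443)*(2442 + G(-2*(-5 - 5))) = (-30260 + 25443)*(2442 + 42) = -4817*2484 = -11965428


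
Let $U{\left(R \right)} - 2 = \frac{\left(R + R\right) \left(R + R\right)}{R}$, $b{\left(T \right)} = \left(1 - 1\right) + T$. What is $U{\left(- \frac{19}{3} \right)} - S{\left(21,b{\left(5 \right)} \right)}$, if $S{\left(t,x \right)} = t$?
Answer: $- \frac{133}{3} \approx -44.333$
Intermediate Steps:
$b{\left(T \right)} = T$ ($b{\left(T \right)} = 0 + T = T$)
$U{\left(R \right)} = 2 + 4 R$ ($U{\left(R \right)} = 2 + \frac{\left(R + R\right) \left(R + R\right)}{R} = 2 + \frac{2 R 2 R}{R} = 2 + \frac{4 R^{2}}{R} = 2 + 4 R$)
$U{\left(- \frac{19}{3} \right)} - S{\left(21,b{\left(5 \right)} \right)} = \left(2 + 4 \left(- \frac{19}{3}\right)\right) - 21 = \left(2 - \frac{76}{3}\right) - 21 = - \frac{70}{3} - 21 = - \frac{133}{3}$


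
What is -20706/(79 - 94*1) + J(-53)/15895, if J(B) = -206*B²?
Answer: 21362804/15895 ≈ 1344.0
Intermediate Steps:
-20706/(79 - 94*1) + J(-53)/15895 = -20706/(79 - 94*1) - 206*(-53)²/15895 = -20706/(79 - 94) - 206*2809*(1/15895) = -20706/(-15) - 578654*1/15895 = -20706*(-1/15) - 578654/15895 = 6902/5 - 578654/15895 = 21362804/15895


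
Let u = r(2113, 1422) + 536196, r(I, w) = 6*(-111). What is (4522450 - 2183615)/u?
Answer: 467767/107106 ≈ 4.3673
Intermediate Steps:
r(I, w) = -666
u = 535530 (u = -666 + 536196 = 535530)
(4522450 - 2183615)/u = (4522450 - 2183615)/535530 = 2338835*(1/535530) = 467767/107106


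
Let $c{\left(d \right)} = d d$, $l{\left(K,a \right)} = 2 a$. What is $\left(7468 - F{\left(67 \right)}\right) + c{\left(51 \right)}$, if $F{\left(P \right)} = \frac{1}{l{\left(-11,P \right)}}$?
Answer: $\frac{1349245}{134} \approx 10069.0$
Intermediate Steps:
$c{\left(d \right)} = d^{2}$
$F{\left(P \right)} = \frac{1}{2 P}$
$\left(7468 - F{\left(67 \right)}\right) + c{\left(51 \right)} = \left(7468 - \frac{1}{2 \cdot 67}\right) + 51^{2} = \left(7468 - \frac{1}{2} \cdot \frac{1}{67}\right) + 2601 = \left(7468 - \frac{1}{134}\right) + 2601 = \frac{1000711}{134} + 2601 = \frac{1349245}{134}$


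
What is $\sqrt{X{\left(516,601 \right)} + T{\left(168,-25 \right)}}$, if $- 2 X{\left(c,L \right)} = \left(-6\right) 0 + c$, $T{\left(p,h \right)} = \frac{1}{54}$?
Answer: $\frac{i \sqrt{83586}}{18} \approx 16.062 i$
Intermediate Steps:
$T{\left(p,h \right)} = \frac{1}{54}$
$X{\left(c,L \right)} = - \frac{c}{2}$ ($X{\left(c,L \right)} = - \frac{\left(-6\right) 0 + c}{2} = - \frac{0 + c}{2} = - \frac{c}{2}$)
$\sqrt{X{\left(516,601 \right)} + T{\left(168,-25 \right)}} = \sqrt{\left(- \frac{1}{2}\right) 516 + \frac{1}{54}} = \sqrt{-258 + \frac{1}{54}} = \sqrt{- \frac{13931}{54}} = \frac{i \sqrt{83586}}{18}$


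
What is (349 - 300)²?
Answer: 2401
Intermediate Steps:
(349 - 300)² = 49² = 2401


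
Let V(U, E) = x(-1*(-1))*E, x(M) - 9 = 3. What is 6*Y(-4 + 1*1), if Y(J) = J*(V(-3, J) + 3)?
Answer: 594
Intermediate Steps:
x(M) = 12 (x(M) = 9 + 3 = 12)
V(U, E) = 12*E
Y(J) = J*(3 + 12*J) (Y(J) = J*(12*J + 3) = J*(3 + 12*J))
6*Y(-4 + 1*1) = 6*(3*(-4 + 1*1)*(1 + 4*(-4 + 1*1))) = 6*(3*(-4 + 1)*(1 + 4*(-4 + 1))) = 6*(3*(-3)*(1 + 4*(-3))) = 6*(3*(-3)*(1 - 12)) = 6*(3*(-3)*(-11)) = 6*99 = 594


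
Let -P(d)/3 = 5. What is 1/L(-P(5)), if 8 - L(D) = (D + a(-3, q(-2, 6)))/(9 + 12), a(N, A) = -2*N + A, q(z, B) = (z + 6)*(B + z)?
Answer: 21/131 ≈ 0.16031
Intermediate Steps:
P(d) = -15 (P(d) = -3*5 = -15)
q(z, B) = (6 + z)*(B + z)
a(N, A) = A - 2*N
L(D) = 146/21 - D/21 (L(D) = 8 - (D + (((-2)**2 + 6*6 + 6*(-2) + 6*(-2)) - 2*(-3)))/(9 + 12) = 8 - (D + ((4 + 36 - 12 - 12) + 6))/21 = 8 - (D + (16 + 6))/21 = 8 - (D + 22)/21 = 8 - (22 + D)/21 = 8 - (22/21 + D/21) = 8 + (-22/21 - D/21) = 146/21 - D/21)
1/L(-P(5)) = 1/(146/21 - (-1)*(-15)/21) = 1/(146/21 - 1/21*15) = 1/(146/21 - 5/7) = 1/(131/21) = 21/131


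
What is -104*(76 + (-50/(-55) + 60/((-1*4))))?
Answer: -70824/11 ≈ -6438.5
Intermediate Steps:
-104*(76 + (-50/(-55) + 60/((-1*4)))) = -104*(76 + (-50*(-1/55) + 60/(-4))) = -104*(76 + (10/11 + 60*(-1/4))) = -104*(76 + (10/11 - 15)) = -104*(76 - 155/11) = -104*681/11 = -70824/11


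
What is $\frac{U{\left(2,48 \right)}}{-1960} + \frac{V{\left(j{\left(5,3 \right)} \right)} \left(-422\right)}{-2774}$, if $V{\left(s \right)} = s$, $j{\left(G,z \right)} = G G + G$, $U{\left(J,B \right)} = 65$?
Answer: $\frac{2463329}{543704} \approx 4.5306$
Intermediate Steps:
$j{\left(G,z \right)} = G + G^{2}$ ($j{\left(G,z \right)} = G^{2} + G = G + G^{2}$)
$\frac{U{\left(2,48 \right)}}{-1960} + \frac{V{\left(j{\left(5,3 \right)} \right)} \left(-422\right)}{-2774} = \frac{65}{-1960} + \frac{5 \left(1 + 5\right) \left(-422\right)}{-2774} = 65 \left(- \frac{1}{1960}\right) + 5 \cdot 6 \left(-422\right) \left(- \frac{1}{2774}\right) = - \frac{13}{392} + 30 \left(-422\right) \left(- \frac{1}{2774}\right) = - \frac{13}{392} - - \frac{6330}{1387} = - \frac{13}{392} + \frac{6330}{1387} = \frac{2463329}{543704}$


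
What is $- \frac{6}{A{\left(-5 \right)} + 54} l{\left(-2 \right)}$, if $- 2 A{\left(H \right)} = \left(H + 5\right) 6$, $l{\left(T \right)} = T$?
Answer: $\frac{2}{9} \approx 0.22222$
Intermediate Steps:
$A{\left(H \right)} = -15 - 3 H$ ($A{\left(H \right)} = - \frac{\left(H + 5\right) 6}{2} = - \frac{\left(5 + H\right) 6}{2} = - \frac{30 + 6 H}{2} = -15 - 3 H$)
$- \frac{6}{A{\left(-5 \right)} + 54} l{\left(-2 \right)} = - \frac{6}{\left(-15 - -15\right) + 54} \left(-2\right) = - \frac{6}{\left(-15 + 15\right) + 54} \left(-2\right) = - \frac{6}{0 + 54} \left(-2\right) = - \frac{6}{54} \left(-2\right) = \left(-6\right) \frac{1}{54} \left(-2\right) = \left(- \frac{1}{9}\right) \left(-2\right) = \frac{2}{9}$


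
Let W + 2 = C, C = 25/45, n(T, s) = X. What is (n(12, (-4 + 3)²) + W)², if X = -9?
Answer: 8836/81 ≈ 109.09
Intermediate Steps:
n(T, s) = -9
C = 5/9 (C = 25*(1/45) = 5/9 ≈ 0.55556)
W = -13/9 (W = -2 + 5/9 = -13/9 ≈ -1.4444)
(n(12, (-4 + 3)²) + W)² = (-9 - 13/9)² = (-94/9)² = 8836/81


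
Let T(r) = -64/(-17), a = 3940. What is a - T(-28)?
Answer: 66916/17 ≈ 3936.2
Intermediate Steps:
T(r) = 64/17 (T(r) = -64*(-1/17) = 64/17)
a - T(-28) = 3940 - 1*64/17 = 3940 - 64/17 = 66916/17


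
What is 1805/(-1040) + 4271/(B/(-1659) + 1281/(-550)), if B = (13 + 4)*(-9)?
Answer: -270442731023/141511344 ≈ -1911.1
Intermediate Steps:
B = -153 (B = 17*(-9) = -153)
1805/(-1040) + 4271/(B/(-1659) + 1281/(-550)) = 1805/(-1040) + 4271/(-153/(-1659) + 1281/(-550)) = 1805*(-1/1040) + 4271/(-153*(-1/1659) + 1281*(-1/550)) = -361/208 + 4271/(51/553 - 1281/550) = -361/208 + 4271/(-680343/304150) = -361/208 + 4271*(-304150/680343) = -361/208 - 1299024650/680343 = -270442731023/141511344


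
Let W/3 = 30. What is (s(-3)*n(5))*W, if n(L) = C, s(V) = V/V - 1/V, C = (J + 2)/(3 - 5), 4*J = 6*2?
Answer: -300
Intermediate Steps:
J = 3 (J = (6*2)/4 = (1/4)*12 = 3)
C = -5/2 (C = (3 + 2)/(3 - 5) = 5/(-2) = 5*(-1/2) = -5/2 ≈ -2.5000)
W = 90 (W = 3*30 = 90)
s(V) = 1 - 1/V
n(L) = -5/2
(s(-3)*n(5))*W = (((-1 - 3)/(-3))*(-5/2))*90 = (-1/3*(-4)*(-5/2))*90 = ((4/3)*(-5/2))*90 = -10/3*90 = -300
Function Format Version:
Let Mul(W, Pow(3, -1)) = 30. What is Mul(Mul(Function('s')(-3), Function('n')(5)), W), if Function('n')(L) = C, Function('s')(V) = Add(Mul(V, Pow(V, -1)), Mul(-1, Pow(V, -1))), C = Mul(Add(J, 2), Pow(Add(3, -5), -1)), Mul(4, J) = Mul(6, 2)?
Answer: -300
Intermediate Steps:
J = 3 (J = Mul(Rational(1, 4), Mul(6, 2)) = Mul(Rational(1, 4), 12) = 3)
C = Rational(-5, 2) (C = Mul(Add(3, 2), Pow(Add(3, -5), -1)) = Mul(5, Pow(-2, -1)) = Mul(5, Rational(-1, 2)) = Rational(-5, 2) ≈ -2.5000)
W = 90 (W = Mul(3, 30) = 90)
Function('s')(V) = Add(1, Mul(-1, Pow(V, -1)))
Function('n')(L) = Rational(-5, 2)
Mul(Mul(Function('s')(-3), Function('n')(5)), W) = Mul(Mul(Mul(Pow(-3, -1), Add(-1, -3)), Rational(-5, 2)), 90) = Mul(Mul(Mul(Rational(-1, 3), -4), Rational(-5, 2)), 90) = Mul(Mul(Rational(4, 3), Rational(-5, 2)), 90) = Mul(Rational(-10, 3), 90) = -300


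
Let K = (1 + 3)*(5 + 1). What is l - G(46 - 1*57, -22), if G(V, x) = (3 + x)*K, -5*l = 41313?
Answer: -39033/5 ≈ -7806.6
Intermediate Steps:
l = -41313/5 (l = -1/5*41313 = -41313/5 ≈ -8262.6)
K = 24 (K = 4*6 = 24)
G(V, x) = 72 + 24*x (G(V, x) = (3 + x)*24 = 72 + 24*x)
l - G(46 - 1*57, -22) = -41313/5 - (72 + 24*(-22)) = -41313/5 - (72 - 528) = -41313/5 - 1*(-456) = -41313/5 + 456 = -39033/5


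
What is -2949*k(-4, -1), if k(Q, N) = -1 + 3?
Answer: -5898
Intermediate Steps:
k(Q, N) = 2
-2949*k(-4, -1) = -2949*2 = -5898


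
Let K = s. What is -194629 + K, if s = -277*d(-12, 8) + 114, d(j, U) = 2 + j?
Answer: -191745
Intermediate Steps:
s = 2884 (s = -277*(2 - 12) + 114 = -277*(-10) + 114 = 2770 + 114 = 2884)
K = 2884
-194629 + K = -194629 + 2884 = -191745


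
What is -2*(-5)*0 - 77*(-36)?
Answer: 2772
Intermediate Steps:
-2*(-5)*0 - 77*(-36) = 10*0 + 2772 = 0 + 2772 = 2772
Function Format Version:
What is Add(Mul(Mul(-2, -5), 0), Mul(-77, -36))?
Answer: 2772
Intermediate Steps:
Add(Mul(Mul(-2, -5), 0), Mul(-77, -36)) = Add(Mul(10, 0), 2772) = Add(0, 2772) = 2772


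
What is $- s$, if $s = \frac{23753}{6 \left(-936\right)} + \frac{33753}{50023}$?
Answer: $\frac{998639471}{280929168} \approx 3.5548$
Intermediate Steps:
$s = - \frac{998639471}{280929168}$ ($s = \frac{23753}{-5616} + 33753 \cdot \frac{1}{50023} = 23753 \left(- \frac{1}{5616}\right) + \frac{33753}{50023} = - \frac{23753}{5616} + \frac{33753}{50023} = - \frac{998639471}{280929168} \approx -3.5548$)
$- s = \left(-1\right) \left(- \frac{998639471}{280929168}\right) = \frac{998639471}{280929168}$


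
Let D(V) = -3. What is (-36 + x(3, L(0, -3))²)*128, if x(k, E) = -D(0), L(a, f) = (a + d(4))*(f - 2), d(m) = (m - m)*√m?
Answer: -3456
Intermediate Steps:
d(m) = 0 (d(m) = 0*√m = 0)
L(a, f) = a*(-2 + f) (L(a, f) = (a + 0)*(f - 2) = a*(-2 + f))
x(k, E) = 3 (x(k, E) = -1*(-3) = 3)
(-36 + x(3, L(0, -3))²)*128 = (-36 + 3²)*128 = (-36 + 9)*128 = -27*128 = -3456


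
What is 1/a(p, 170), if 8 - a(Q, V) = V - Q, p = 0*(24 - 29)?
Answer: -1/162 ≈ -0.0061728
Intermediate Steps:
p = 0 (p = 0*(-5) = 0)
a(Q, V) = 8 + Q - V (a(Q, V) = 8 - (V - Q) = 8 + (Q - V) = 8 + Q - V)
1/a(p, 170) = 1/(8 + 0 - 1*170) = 1/(8 + 0 - 170) = 1/(-162) = -1/162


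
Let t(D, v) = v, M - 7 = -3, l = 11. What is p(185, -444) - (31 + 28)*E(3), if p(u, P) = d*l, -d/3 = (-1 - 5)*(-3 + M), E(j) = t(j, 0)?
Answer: 198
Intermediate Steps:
M = 4 (M = 7 - 3 = 4)
E(j) = 0
d = 18 (d = -3*(-1 - 5)*(-3 + 4) = -(-18) = -3*(-6) = 18)
p(u, P) = 198 (p(u, P) = 18*11 = 198)
p(185, -444) - (31 + 28)*E(3) = 198 - (31 + 28)*0 = 198 - 59*0 = 198 - 1*0 = 198 + 0 = 198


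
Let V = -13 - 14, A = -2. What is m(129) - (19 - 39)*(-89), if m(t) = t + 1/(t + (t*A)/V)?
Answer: -2058788/1247 ≈ -1651.0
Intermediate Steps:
V = -27
m(t) = t + 27/(29*t) (m(t) = t + 1/(t + (t*(-2))/(-27)) = t + 1/(t - 2*t*(-1/27)) = t + 1/(t + 2*t/27) = t + 1/(29*t/27) = t + 27/(29*t))
m(129) - (19 - 39)*(-89) = (129 + (27/29)/129) - (19 - 39)*(-89) = (129 + (27/29)*(1/129)) - (-20)*(-89) = (129 + 9/1247) - 1*1780 = 160872/1247 - 1780 = -2058788/1247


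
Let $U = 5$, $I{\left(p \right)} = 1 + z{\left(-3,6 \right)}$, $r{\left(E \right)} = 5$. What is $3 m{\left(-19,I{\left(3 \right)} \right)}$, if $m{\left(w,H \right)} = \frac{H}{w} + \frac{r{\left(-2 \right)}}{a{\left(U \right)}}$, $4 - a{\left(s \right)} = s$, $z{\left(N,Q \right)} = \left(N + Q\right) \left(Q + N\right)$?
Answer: $- \frac{315}{19} \approx -16.579$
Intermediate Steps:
$z{\left(N,Q \right)} = \left(N + Q\right)^{2}$ ($z{\left(N,Q \right)} = \left(N + Q\right) \left(N + Q\right) = \left(N + Q\right)^{2}$)
$I{\left(p \right)} = 10$ ($I{\left(p \right)} = 1 + \left(-3 + 6\right)^{2} = 1 + 3^{2} = 1 + 9 = 10$)
$a{\left(s \right)} = 4 - s$
$m{\left(w,H \right)} = -5 + \frac{H}{w}$ ($m{\left(w,H \right)} = \frac{H}{w} + \frac{5}{4 - 5} = \frac{H}{w} + \frac{5}{-1} = \frac{H}{w} + 5 \left(-1\right) = \frac{H}{w} - 5 = -5 + \frac{H}{w}$)
$3 m{\left(-19,I{\left(3 \right)} \right)} = 3 \left(-5 + \frac{10}{-19}\right) = 3 \left(-5 + 10 \left(- \frac{1}{19}\right)\right) = 3 \left(-5 - \frac{10}{19}\right) = 3 \left(- \frac{105}{19}\right) = - \frac{315}{19}$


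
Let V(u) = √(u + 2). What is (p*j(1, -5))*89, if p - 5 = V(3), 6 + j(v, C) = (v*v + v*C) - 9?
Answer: -8455 - 1691*√5 ≈ -12236.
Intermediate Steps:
j(v, C) = -15 + v² + C*v (j(v, C) = -6 + ((v*v + v*C) - 9) = -6 + ((v² + C*v) - 9) = -6 + (-9 + v² + C*v) = -15 + v² + C*v)
V(u) = √(2 + u)
p = 5 + √5 (p = 5 + √(2 + 3) = 5 + √5 ≈ 7.2361)
(p*j(1, -5))*89 = ((5 + √5)*(-15 + 1² - 5*1))*89 = ((5 + √5)*(-15 + 1 - 5))*89 = ((5 + √5)*(-19))*89 = (-95 - 19*√5)*89 = -8455 - 1691*√5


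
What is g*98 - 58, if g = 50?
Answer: 4842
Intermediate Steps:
g*98 - 58 = 50*98 - 58 = 4900 - 58 = 4842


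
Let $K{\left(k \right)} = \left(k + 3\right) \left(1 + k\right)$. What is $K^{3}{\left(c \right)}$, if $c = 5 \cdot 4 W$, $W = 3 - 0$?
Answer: $56755918107$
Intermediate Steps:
$W = 3$ ($W = 3 + 0 = 3$)
$c = 60$ ($c = 5 \cdot 4 \cdot 3 = 20 \cdot 3 = 60$)
$K{\left(k \right)} = \left(1 + k\right) \left(3 + k\right)$ ($K{\left(k \right)} = \left(3 + k\right) \left(1 + k\right) = \left(1 + k\right) \left(3 + k\right)$)
$K^{3}{\left(c \right)} = \left(3 + 60^{2} + 4 \cdot 60\right)^{3} = \left(3 + 3600 + 240\right)^{3} = 3843^{3} = 56755918107$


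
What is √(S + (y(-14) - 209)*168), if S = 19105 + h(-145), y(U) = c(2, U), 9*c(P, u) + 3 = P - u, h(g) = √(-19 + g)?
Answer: √(-141879 + 18*I*√41)/3 ≈ 0.050998 + 125.56*I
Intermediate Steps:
c(P, u) = -⅓ - u/9 + P/9 (c(P, u) = -⅓ + (P - u)/9 = -⅓ + (-u/9 + P/9) = -⅓ - u/9 + P/9)
y(U) = -⅑ - U/9 (y(U) = -⅓ - U/9 + (⅑)*2 = -⅓ - U/9 + 2/9 = -⅑ - U/9)
S = 19105 + 2*I*√41 (S = 19105 + √(-19 - 145) = 19105 + √(-164) = 19105 + 2*I*√41 ≈ 19105.0 + 12.806*I)
√(S + (y(-14) - 209)*168) = √((19105 + 2*I*√41) + ((-⅑ - ⅑*(-14)) - 209)*168) = √((19105 + 2*I*√41) + ((-⅑ + 14/9) - 209)*168) = √((19105 + 2*I*√41) + (13/9 - 209)*168) = √((19105 + 2*I*√41) - 1868/9*168) = √((19105 + 2*I*√41) - 104608/3) = √(-47293/3 + 2*I*√41)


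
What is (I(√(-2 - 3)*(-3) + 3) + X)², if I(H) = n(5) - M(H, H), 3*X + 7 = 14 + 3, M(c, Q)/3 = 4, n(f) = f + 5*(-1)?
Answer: 676/9 ≈ 75.111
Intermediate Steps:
n(f) = -5 + f (n(f) = f - 5 = -5 + f)
M(c, Q) = 12 (M(c, Q) = 3*4 = 12)
X = 10/3 (X = -7/3 + (14 + 3)/3 = -7/3 + (⅓)*17 = -7/3 + 17/3 = 10/3 ≈ 3.3333)
I(H) = -12 (I(H) = (-5 + 5) - 1*12 = 0 - 12 = -12)
(I(√(-2 - 3)*(-3) + 3) + X)² = (-12 + 10/3)² = (-26/3)² = 676/9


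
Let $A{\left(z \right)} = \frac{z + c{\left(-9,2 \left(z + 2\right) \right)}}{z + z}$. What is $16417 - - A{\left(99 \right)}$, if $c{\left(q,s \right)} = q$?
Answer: $\frac{180592}{11} \approx 16417.0$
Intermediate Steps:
$A{\left(z \right)} = \frac{-9 + z}{2 z}$ ($A{\left(z \right)} = \frac{z - 9}{z + z} = \frac{-9 + z}{2 z}$)
$16417 - - A{\left(99 \right)} = 16417 - - \frac{-9 + 99}{2 \cdot 99} = 16417 - - \frac{90}{2 \cdot 99} = 16417 - \left(-1\right) \frac{5}{11} = 16417 - - \frac{5}{11} = 16417 + \frac{5}{11} = \frac{180592}{11}$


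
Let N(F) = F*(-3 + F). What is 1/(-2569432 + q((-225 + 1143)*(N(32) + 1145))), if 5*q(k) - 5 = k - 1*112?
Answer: -5/10944253 ≈ -4.5686e-7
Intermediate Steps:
q(k) = -107/5 + k/5 (q(k) = 1 + (k - 1*112)/5 = 1 + (k - 112)/5 = 1 + (-112 + k)/5 = 1 + (-112/5 + k/5) = -107/5 + k/5)
1/(-2569432 + q((-225 + 1143)*(N(32) + 1145))) = 1/(-2569432 + (-107/5 + ((-225 + 1143)*(32*(-3 + 32) + 1145))/5)) = 1/(-2569432 + (-107/5 + (918*(32*29 + 1145))/5)) = 1/(-2569432 + (-107/5 + (918*(928 + 1145))/5)) = 1/(-2569432 + (-107/5 + (918*2073)/5)) = 1/(-2569432 + (-107/5 + (1/5)*1903014)) = 1/(-2569432 + (-107/5 + 1903014/5)) = 1/(-2569432 + 1902907/5) = 1/(-10944253/5) = -5/10944253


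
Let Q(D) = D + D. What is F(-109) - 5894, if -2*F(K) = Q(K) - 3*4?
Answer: -5779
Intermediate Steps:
Q(D) = 2*D
F(K) = 6 - K (F(K) = -(2*K - 3*4)/2 = -(2*K - 12)/2 = -(-12 + 2*K)/2 = 6 - K)
F(-109) - 5894 = (6 - 1*(-109)) - 5894 = (6 + 109) - 5894 = 115 - 5894 = -5779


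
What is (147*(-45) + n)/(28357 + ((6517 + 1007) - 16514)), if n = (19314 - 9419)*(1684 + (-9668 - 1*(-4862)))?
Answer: -30898805/19367 ≈ -1595.4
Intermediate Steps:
n = -30892190 (n = 9895*(1684 + (-9668 + 4862)) = 9895*(1684 - 4806) = 9895*(-3122) = -30892190)
(147*(-45) + n)/(28357 + ((6517 + 1007) - 16514)) = (147*(-45) - 30892190)/(28357 + ((6517 + 1007) - 16514)) = (-6615 - 30892190)/(28357 + (7524 - 16514)) = -30898805/(28357 - 8990) = -30898805/19367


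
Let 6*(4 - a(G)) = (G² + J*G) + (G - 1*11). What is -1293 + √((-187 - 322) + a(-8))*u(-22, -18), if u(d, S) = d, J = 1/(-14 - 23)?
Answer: -1293 - 11*I*√25259826/111 ≈ -1293.0 - 498.06*I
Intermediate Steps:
J = -1/37 (J = 1/(-37) = -1/37 ≈ -0.027027)
a(G) = 35/6 - 6*G/37 - G²/6 (a(G) = 4 - ((G² - G/37) + (G - 1*11))/6 = 4 - ((G² - G/37) + (G - 11))/6 = 4 - ((G² - G/37) + (-11 + G))/6 = 4 - (-11 + G² + 36*G/37)/6 = 4 + (11/6 - 6*G/37 - G²/6) = 35/6 - 6*G/37 - G²/6)
-1293 + √((-187 - 322) + a(-8))*u(-22, -18) = -1293 + √((-187 - 322) + (35/6 - 6/37*(-8) - ⅙*(-8)²))*(-22) = -1293 + √(-509 + (35/6 + 48/37 - ⅙*64))*(-22) = -1293 + √(-509 + (35/6 + 48/37 - 32/3))*(-22) = -1293 + √(-509 - 785/222)*(-22) = -1293 + √(-113783/222)*(-22) = -1293 + (I*√25259826/222)*(-22) = -1293 - 11*I*√25259826/111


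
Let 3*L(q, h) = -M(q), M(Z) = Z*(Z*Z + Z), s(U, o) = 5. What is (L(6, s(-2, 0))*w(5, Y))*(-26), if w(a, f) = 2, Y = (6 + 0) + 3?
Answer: 4368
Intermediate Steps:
Y = 9 (Y = 6 + 3 = 9)
M(Z) = Z*(Z + Z²) (M(Z) = Z*(Z² + Z) = Z*(Z + Z²))
L(q, h) = -q²*(1 + q)/3 (L(q, h) = (-q²*(1 + q))/3 = -q²*(1 + q)/3)
(L(6, s(-2, 0))*w(5, Y))*(-26) = (((⅓)*6²*(-1 - 1*6))*2)*(-26) = (((⅓)*36*(-1 - 6))*2)*(-26) = (((⅓)*36*(-7))*2)*(-26) = -84*2*(-26) = -168*(-26) = 4368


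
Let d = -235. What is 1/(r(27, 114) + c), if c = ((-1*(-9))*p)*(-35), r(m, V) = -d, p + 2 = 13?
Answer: -1/3230 ≈ -0.00030960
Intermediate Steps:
p = 11 (p = -2 + 13 = 11)
r(m, V) = 235 (r(m, V) = -1*(-235) = 235)
c = -3465 (c = (-1*(-9)*11)*(-35) = (9*11)*(-35) = 99*(-35) = -3465)
1/(r(27, 114) + c) = 1/(235 - 3465) = 1/(-3230) = -1/3230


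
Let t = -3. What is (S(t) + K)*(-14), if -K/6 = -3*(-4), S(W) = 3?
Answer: 966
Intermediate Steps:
K = -72 (K = -(-18)*(-4) = -6*12 = -72)
(S(t) + K)*(-14) = (3 - 72)*(-14) = -69*(-14) = 966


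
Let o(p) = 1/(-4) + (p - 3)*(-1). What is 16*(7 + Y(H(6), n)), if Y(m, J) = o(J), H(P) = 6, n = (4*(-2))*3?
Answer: 540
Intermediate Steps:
n = -24 (n = -8*3 = -24)
o(p) = 11/4 - p (o(p) = -1/4 + (-3 + p)*(-1) = -1/4 + (3 - p) = 11/4 - p)
Y(m, J) = 11/4 - J
16*(7 + Y(H(6), n)) = 16*(7 + (11/4 - 1*(-24))) = 16*(7 + (11/4 + 24)) = 16*(7 + 107/4) = 16*(135/4) = 540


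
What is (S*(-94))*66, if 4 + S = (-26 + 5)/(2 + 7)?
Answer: 39292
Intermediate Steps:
S = -19/3 (S = -4 + (-26 + 5)/(2 + 7) = -4 - 21/9 = -4 - 21*⅑ = -4 - 7/3 = -19/3 ≈ -6.3333)
(S*(-94))*66 = -19/3*(-94)*66 = (1786/3)*66 = 39292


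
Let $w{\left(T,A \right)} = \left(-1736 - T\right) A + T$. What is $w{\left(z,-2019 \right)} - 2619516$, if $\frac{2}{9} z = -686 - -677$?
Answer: $803658$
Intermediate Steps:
$z = - \frac{81}{2}$ ($z = \frac{9 \left(-686 - -677\right)}{2} = \frac{9 \left(-686 + 677\right)}{2} = \frac{9}{2} \left(-9\right) = - \frac{81}{2} \approx -40.5$)
$w{\left(T,A \right)} = T + A \left(-1736 - T\right)$ ($w{\left(T,A \right)} = A \left(-1736 - T\right) + T = T + A \left(-1736 - T\right)$)
$w{\left(z,-2019 \right)} - 2619516 = \left(- \frac{81}{2} - -3504984 - \left(-2019\right) \left(- \frac{81}{2}\right)\right) - 2619516 = \left(- \frac{81}{2} + 3504984 - \frac{163539}{2}\right) - 2619516 = 3423174 - 2619516 = 803658$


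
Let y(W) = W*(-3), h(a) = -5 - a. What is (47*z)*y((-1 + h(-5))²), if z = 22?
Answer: -3102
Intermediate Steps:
y(W) = -3*W
(47*z)*y((-1 + h(-5))²) = (47*22)*(-3*(-1 + (-5 - 1*(-5)))²) = 1034*(-3*(-1 + (-5 + 5))²) = 1034*(-3*(-1 + 0)²) = 1034*(-3*(-1)²) = 1034*(-3*1) = 1034*(-3) = -3102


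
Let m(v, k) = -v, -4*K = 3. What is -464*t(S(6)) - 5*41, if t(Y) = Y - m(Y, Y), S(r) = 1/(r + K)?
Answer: -8017/21 ≈ -381.76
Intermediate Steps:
K = -¾ (K = -¼*3 = -¾ ≈ -0.75000)
S(r) = 1/(-¾ + r) (S(r) = 1/(r - ¾) = 1/(-¾ + r))
t(Y) = 2*Y (t(Y) = Y - (-1)*Y = Y + Y = 2*Y)
-464*t(S(6)) - 5*41 = -928*4/(-3 + 4*6) - 5*41 = -928*4/(-3 + 24) - 205 = -928*4/21 - 205 = -464*8/21 - 205 = -3712/21 - 205 = -8017/21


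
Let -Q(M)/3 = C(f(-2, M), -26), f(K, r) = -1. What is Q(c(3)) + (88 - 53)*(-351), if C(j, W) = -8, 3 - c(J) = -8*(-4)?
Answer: -12261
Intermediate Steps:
c(J) = -29 (c(J) = 3 - (-8)*(-4) = 3 - 1*32 = 3 - 32 = -29)
Q(M) = 24 (Q(M) = -3*(-8) = 24)
Q(c(3)) + (88 - 53)*(-351) = 24 + (88 - 53)*(-351) = 24 + 35*(-351) = 24 - 12285 = -12261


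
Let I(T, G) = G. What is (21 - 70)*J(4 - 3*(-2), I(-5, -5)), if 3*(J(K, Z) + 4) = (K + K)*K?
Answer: -9212/3 ≈ -3070.7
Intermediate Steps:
J(K, Z) = -4 + 2*K**2/3 (J(K, Z) = -4 + ((K + K)*K)/3 = -4 + ((2*K)*K)/3 = -4 + (2*K**2)/3 = -4 + 2*K**2/3)
(21 - 70)*J(4 - 3*(-2), I(-5, -5)) = (21 - 70)*(-4 + 2*(4 - 3*(-2))**2/3) = -49*(-4 + 2*(4 + 6)**2/3) = -49*(-4 + (2/3)*10**2) = -49*(-4 + (2/3)*100) = -49*(-4 + 200/3) = -49*188/3 = -9212/3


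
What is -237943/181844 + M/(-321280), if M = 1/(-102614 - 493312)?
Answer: -11389088471864299/8703922385134080 ≈ -1.3085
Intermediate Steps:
M = -1/595926 (M = 1/(-595926) = -1/595926 ≈ -1.6781e-6)
-237943/181844 + M/(-321280) = -237943/181844 - 1/595926/(-321280) = -237943*1/181844 - 1/595926*(-1/321280) = -237943/181844 + 1/191459105280 = -11389088471864299/8703922385134080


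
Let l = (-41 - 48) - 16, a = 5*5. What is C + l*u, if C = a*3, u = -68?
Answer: 7215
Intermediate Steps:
a = 25
C = 75 (C = 25*3 = 75)
l = -105 (l = -89 - 16 = -105)
C + l*u = 75 - 105*(-68) = 75 + 7140 = 7215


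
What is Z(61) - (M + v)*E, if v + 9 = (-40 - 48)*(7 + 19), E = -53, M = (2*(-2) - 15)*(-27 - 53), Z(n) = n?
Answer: -41120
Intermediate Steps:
M = 1520 (M = (-4 - 15)*(-80) = -19*(-80) = 1520)
v = -2297 (v = -9 + (-40 - 48)*(7 + 19) = -9 - 88*26 = -9 - 2288 = -2297)
Z(61) - (M + v)*E = 61 - (1520 - 2297)*(-53) = 61 - (-777)*(-53) = 61 - 1*41181 = 61 - 41181 = -41120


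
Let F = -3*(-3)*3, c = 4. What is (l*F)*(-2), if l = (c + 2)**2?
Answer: -1944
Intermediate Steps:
F = 27 (F = 9*3 = 27)
l = 36 (l = (4 + 2)**2 = 6**2 = 36)
(l*F)*(-2) = (36*27)*(-2) = 972*(-2) = -1944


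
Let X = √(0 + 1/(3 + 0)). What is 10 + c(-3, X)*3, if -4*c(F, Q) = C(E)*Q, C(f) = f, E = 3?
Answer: 10 - 3*√3/4 ≈ 8.7010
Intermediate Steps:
X = √3/3 (X = √(0 + 1/3) = √(0 + ⅓) = √(⅓) = √3/3 ≈ 0.57735)
c(F, Q) = -3*Q/4
10 + c(-3, X)*3 = 10 - √3/4*3 = 10 - 3*√3/4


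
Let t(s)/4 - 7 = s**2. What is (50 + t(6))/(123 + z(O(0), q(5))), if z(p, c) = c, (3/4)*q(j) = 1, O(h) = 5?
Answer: 666/373 ≈ 1.7855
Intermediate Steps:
t(s) = 28 + 4*s**2
q(j) = 4/3 (q(j) = (4/3)*1 = 4/3)
(50 + t(6))/(123 + z(O(0), q(5))) = (50 + (28 + 4*6**2))/(123 + 4/3) = (50 + (28 + 4*36))/(373/3) = 3*(50 + (28 + 144))/373 = 3*(50 + 172)/373 = (3/373)*222 = 666/373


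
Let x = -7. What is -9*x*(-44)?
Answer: -2772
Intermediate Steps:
-9*x*(-44) = -9*(-7)*(-44) = 63*(-44) = -2772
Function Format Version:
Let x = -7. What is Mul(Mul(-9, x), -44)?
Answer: -2772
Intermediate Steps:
Mul(Mul(-9, x), -44) = Mul(Mul(-9, -7), -44) = Mul(63, -44) = -2772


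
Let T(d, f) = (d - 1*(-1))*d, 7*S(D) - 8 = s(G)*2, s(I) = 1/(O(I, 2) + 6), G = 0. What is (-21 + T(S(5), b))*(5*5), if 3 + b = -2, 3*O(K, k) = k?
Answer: -90201/196 ≈ -460.21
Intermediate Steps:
O(K, k) = k/3
b = -5 (b = -3 - 2 = -5)
s(I) = 3/20 (s(I) = 1/((1/3)*2 + 6) = 1/(2/3 + 6) = 1/(20/3) = 3/20)
S(D) = 83/70 (S(D) = 8/7 + ((3/20)*2)/7 = 8/7 + (1/7)*(3/10) = 8/7 + 3/70 = 83/70)
T(d, f) = d*(1 + d) (T(d, f) = (d + 1)*d = (1 + d)*d = d*(1 + d))
(-21 + T(S(5), b))*(5*5) = (-21 + 83*(1 + 83/70)/70)*(5*5) = (-21 + (83/70)*(153/70))*25 = (-21 + 12699/4900)*25 = -90201/4900*25 = -90201/196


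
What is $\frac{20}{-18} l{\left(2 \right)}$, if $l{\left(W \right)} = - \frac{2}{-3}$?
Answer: $- \frac{20}{27} \approx -0.74074$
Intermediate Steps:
$l{\left(W \right)} = \frac{2}{3}$ ($l{\left(W \right)} = \left(-2\right) \left(- \frac{1}{3}\right) = \frac{2}{3}$)
$\frac{20}{-18} l{\left(2 \right)} = \frac{20}{-18} \cdot \frac{2}{3} = 20 \left(- \frac{1}{18}\right) \frac{2}{3} = \left(- \frac{10}{9}\right) \frac{2}{3} = - \frac{20}{27}$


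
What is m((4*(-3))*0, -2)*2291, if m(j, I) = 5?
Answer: 11455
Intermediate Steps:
m((4*(-3))*0, -2)*2291 = 5*2291 = 11455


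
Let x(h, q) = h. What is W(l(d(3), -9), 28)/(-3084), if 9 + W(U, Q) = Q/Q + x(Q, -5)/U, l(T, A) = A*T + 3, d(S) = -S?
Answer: 53/23130 ≈ 0.0022914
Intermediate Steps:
l(T, A) = 3 + A*T
W(U, Q) = -8 + Q/U (W(U, Q) = -9 + (Q/Q + Q/U) = -9 + (1 + Q/U) = -8 + Q/U)
W(l(d(3), -9), 28)/(-3084) = (-8 + 28/(3 - (-9)*3))/(-3084) = (-8 + 28/(3 - 9*(-3)))*(-1/3084) = (-8 + 28/(3 + 27))*(-1/3084) = (-8 + 28/30)*(-1/3084) = (-8 + 28*(1/30))*(-1/3084) = (-8 + 14/15)*(-1/3084) = -106/15*(-1/3084) = 53/23130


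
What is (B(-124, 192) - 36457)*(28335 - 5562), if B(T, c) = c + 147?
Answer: -822515214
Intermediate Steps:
B(T, c) = 147 + c
(B(-124, 192) - 36457)*(28335 - 5562) = ((147 + 192) - 36457)*(28335 - 5562) = (339 - 36457)*22773 = -36118*22773 = -822515214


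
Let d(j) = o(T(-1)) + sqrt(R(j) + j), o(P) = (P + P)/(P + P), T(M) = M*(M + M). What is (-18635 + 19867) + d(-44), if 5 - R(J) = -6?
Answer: 1233 + I*sqrt(33) ≈ 1233.0 + 5.7446*I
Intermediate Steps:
R(J) = 11 (R(J) = 5 - 1*(-6) = 5 + 6 = 11)
T(M) = 2*M**2 (T(M) = M*(2*M) = 2*M**2)
o(P) = 1 (o(P) = (2*P)/((2*P)) = (2*P)*(1/(2*P)) = 1)
d(j) = 1 + sqrt(11 + j)
(-18635 + 19867) + d(-44) = (-18635 + 19867) + (1 + sqrt(11 - 44)) = 1232 + (1 + sqrt(-33)) = 1232 + (1 + I*sqrt(33)) = 1233 + I*sqrt(33)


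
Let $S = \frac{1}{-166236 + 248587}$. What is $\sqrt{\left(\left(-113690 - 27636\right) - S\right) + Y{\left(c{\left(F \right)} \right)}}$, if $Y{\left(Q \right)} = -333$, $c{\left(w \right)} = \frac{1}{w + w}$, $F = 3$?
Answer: $\frac{3 i \sqrt{106743003032090}}{82351} \approx 376.38 i$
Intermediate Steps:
$c{\left(w \right)} = \frac{1}{2 w}$
$S = \frac{1}{82351} \approx 1.2143 \cdot 10^{-5}$
$\sqrt{\left(\left(-113690 - 27636\right) - S\right) + Y{\left(c{\left(F \right)} \right)}} = \sqrt{\left(\left(-113690 - 27636\right) - \frac{1}{82351}\right) - 333} = \sqrt{\left(-141326 - \frac{1}{82351}\right) - 333} = \sqrt{- \frac{11638337427}{82351} - 333} = \sqrt{- \frac{11665760310}{82351}} = \frac{3 i \sqrt{106743003032090}}{82351}$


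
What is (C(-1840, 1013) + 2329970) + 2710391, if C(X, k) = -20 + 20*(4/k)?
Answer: 5105865513/1013 ≈ 5.0403e+6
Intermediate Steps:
C(X, k) = -20 + 80/k
(C(-1840, 1013) + 2329970) + 2710391 = ((-20 + 80/1013) + 2329970) + 2710391 = (-20180/1013 + 2329970) + 2710391 = 2360239430/1013 + 2710391 = 5105865513/1013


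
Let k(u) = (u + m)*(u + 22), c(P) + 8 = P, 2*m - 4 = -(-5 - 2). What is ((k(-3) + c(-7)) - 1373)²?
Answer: 7187761/4 ≈ 1.7969e+6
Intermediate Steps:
m = 11/2 (m = 2 + (-(-5 - 2))/2 = 2 + (-1*(-7))/2 = 2 + (½)*7 = 2 + 7/2 = 11/2 ≈ 5.5000)
c(P) = -8 + P
k(u) = (22 + u)*(11/2 + u) (k(u) = (u + 11/2)*(u + 22) = (11/2 + u)*(22 + u) = (22 + u)*(11/2 + u))
((k(-3) + c(-7)) - 1373)² = (((121 + (-3)² + (55/2)*(-3)) + (-8 - 7)) - 1373)² = (((121 + 9 - 165/2) - 15) - 1373)² = ((95/2 - 15) - 1373)² = (65/2 - 1373)² = (-2681/2)² = 7187761/4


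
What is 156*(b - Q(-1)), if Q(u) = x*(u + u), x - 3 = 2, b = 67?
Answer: 12012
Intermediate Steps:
x = 5 (x = 3 + 2 = 5)
Q(u) = 10*u (Q(u) = 5*(u + u) = 5*(2*u) = 10*u)
156*(b - Q(-1)) = 156*(67 - 10*(-1)) = 156*(67 - 1*(-10)) = 156*(67 + 10) = 156*77 = 12012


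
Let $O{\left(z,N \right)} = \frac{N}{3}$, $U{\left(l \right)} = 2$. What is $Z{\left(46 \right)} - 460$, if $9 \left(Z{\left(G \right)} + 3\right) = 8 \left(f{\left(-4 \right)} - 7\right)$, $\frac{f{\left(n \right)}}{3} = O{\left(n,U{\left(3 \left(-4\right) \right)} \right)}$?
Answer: $- \frac{4207}{9} \approx -467.44$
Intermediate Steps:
$O{\left(z,N \right)} = \frac{N}{3}$ ($O{\left(z,N \right)} = N \frac{1}{3} = \frac{N}{3}$)
$f{\left(n \right)} = 2$ ($f{\left(n \right)} = 3 \cdot \frac{1}{3} \cdot 2 = 3 \cdot \frac{2}{3} = 2$)
$Z{\left(G \right)} = - \frac{67}{9}$ ($Z{\left(G \right)} = -3 + \frac{8 \left(2 - 7\right)}{9} = -3 + \frac{8 \left(-5\right)}{9} = -3 + \frac{1}{9} \left(-40\right) = -3 - \frac{40}{9} = - \frac{67}{9}$)
$Z{\left(46 \right)} - 460 = - \frac{67}{9} - 460 = - \frac{4207}{9}$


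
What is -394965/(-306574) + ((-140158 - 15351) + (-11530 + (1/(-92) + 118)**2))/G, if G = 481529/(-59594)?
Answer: 5919813972537119729/312372958802936 ≈ 18951.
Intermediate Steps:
G = -481529/59594 (G = 481529*(-1/59594) = -481529/59594 ≈ -8.0802)
-394965/(-306574) + ((-140158 - 15351) + (-11530 + (1/(-92) + 118)**2))/G = -394965/(-306574) + ((-140158 - 15351) + (-11530 + (1/(-92) + 118)**2))/(-481529/59594) = -394965*(-1/306574) + (-155509 + (-11530 + (-1/92 + 118)**2))*(-59594/481529) = 394965/306574 + (-155509 + (-11530 + (10855/92)**2))*(-59594/481529) = 394965/306574 + (-155509 + (-11530 + 117831025/8464))*(-59594/481529) = 394965/306574 + (-155509 + 20241105/8464)*(-59594/481529) = 394965/306574 - 1295987071/8464*(-59594/481529) = 394965/306574 + 38616526754587/2037830728 = 5919813972537119729/312372958802936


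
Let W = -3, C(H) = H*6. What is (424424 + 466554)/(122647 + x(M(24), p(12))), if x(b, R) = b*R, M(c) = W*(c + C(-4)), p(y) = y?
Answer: 890978/122647 ≈ 7.2646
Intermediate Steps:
C(H) = 6*H
M(c) = 72 - 3*c (M(c) = -3*(c + 6*(-4)) = -3*(c - 24) = -3*(-24 + c) = 72 - 3*c)
x(b, R) = R*b
(424424 + 466554)/(122647 + x(M(24), p(12))) = (424424 + 466554)/(122647 + 12*(72 - 3*24)) = 890978/(122647 + 12*(72 - 72)) = 890978/(122647 + 12*0) = 890978/(122647 + 0) = 890978/122647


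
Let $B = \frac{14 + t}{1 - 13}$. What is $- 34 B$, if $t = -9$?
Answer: $\frac{85}{6} \approx 14.167$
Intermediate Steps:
$B = - \frac{5}{12}$ ($B = \frac{14 - 9}{1 - 13} = \frac{5}{-12} = 5 \left(- \frac{1}{12}\right) = - \frac{5}{12} \approx -0.41667$)
$- 34 B = \left(-34\right) \left(- \frac{5}{12}\right) = \frac{85}{6}$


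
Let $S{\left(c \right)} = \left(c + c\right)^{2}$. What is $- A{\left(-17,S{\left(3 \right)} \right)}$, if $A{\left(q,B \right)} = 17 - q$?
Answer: $-34$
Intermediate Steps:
$S{\left(c \right)} = 4 c^{2}$ ($S{\left(c \right)} = \left(2 c\right)^{2} = 4 c^{2}$)
$- A{\left(-17,S{\left(3 \right)} \right)} = - (17 - -17) = - (17 + 17) = \left(-1\right) 34 = -34$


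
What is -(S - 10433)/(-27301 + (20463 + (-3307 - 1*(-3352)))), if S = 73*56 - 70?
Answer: -6415/6793 ≈ -0.94435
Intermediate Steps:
S = 4018 (S = 4088 - 70 = 4018)
-(S - 10433)/(-27301 + (20463 + (-3307 - 1*(-3352)))) = -(4018 - 10433)/(-27301 + (20463 + (-3307 - 1*(-3352)))) = -(-6415)/(-27301 + (20463 + (-3307 + 3352))) = -(-6415)/(-27301 + (20463 + 45)) = -(-6415)/(-27301 + 20508) = -(-6415)/(-6793) = -(-6415)*(-1)/6793 = -1*6415/6793 = -6415/6793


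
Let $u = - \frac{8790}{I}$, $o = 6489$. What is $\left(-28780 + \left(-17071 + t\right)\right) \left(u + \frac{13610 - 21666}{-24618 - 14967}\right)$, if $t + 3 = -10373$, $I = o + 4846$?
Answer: $\frac{2885990105506}{89739195} \approx 32160.0$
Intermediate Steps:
$I = 11335$ ($I = 6489 + 4846 = 11335$)
$t = -10376$ ($t = -3 - 10373 = -10376$)
$u = - \frac{1758}{2267}$ ($u = - \frac{8790}{11335} = \left(-8790\right) \frac{1}{11335} = - \frac{1758}{2267} \approx -0.77547$)
$\left(-28780 + \left(-17071 + t\right)\right) \left(u + \frac{13610 - 21666}{-24618 - 14967}\right) = \left(-28780 - 27447\right) \left(- \frac{1758}{2267} + \frac{13610 - 21666}{-24618 - 14967}\right) = \left(-28780 - 27447\right) \left(- \frac{1758}{2267} - \frac{8056}{-39585}\right) = - 56227 \left(- \frac{1758}{2267} - - \frac{8056}{39585}\right) = - 56227 \left(- \frac{1758}{2267} + \frac{8056}{39585}\right) = \left(-56227\right) \left(- \frac{51327478}{89739195}\right) = \frac{2885990105506}{89739195}$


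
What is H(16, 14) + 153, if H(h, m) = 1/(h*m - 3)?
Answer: 33814/221 ≈ 153.00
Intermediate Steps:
H(h, m) = 1/(-3 + h*m)
H(16, 14) + 153 = 1/(-3 + 16*14) + 153 = 1/(-3 + 224) + 153 = 1/221 + 153 = 33814/221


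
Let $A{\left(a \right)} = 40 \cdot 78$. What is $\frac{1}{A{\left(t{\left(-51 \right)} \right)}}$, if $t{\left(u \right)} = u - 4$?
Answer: $\frac{1}{3120} \approx 0.00032051$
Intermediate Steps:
$t{\left(u \right)} = -4 + u$ ($t{\left(u \right)} = u - 4 = -4 + u$)
$A{\left(a \right)} = 3120$
$\frac{1}{A{\left(t{\left(-51 \right)} \right)}} = \frac{1}{3120}$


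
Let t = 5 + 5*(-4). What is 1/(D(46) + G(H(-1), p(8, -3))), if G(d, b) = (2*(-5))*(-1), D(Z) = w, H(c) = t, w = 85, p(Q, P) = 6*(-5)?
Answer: 1/95 ≈ 0.010526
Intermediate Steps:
p(Q, P) = -30
t = -15 (t = 5 - 20 = -15)
H(c) = -15
D(Z) = 85
G(d, b) = 10 (G(d, b) = -10*(-1) = 10)
1/(D(46) + G(H(-1), p(8, -3))) = 1/(85 + 10) = 1/95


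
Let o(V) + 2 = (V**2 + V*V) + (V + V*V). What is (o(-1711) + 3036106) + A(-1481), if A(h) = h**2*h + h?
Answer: -3236552166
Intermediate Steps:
o(V) = -2 + V + 3*V**2 (o(V) = -2 + ((V**2 + V*V) + (V + V*V)) = -2 + ((V**2 + V**2) + (V + V**2)) = -2 + (2*V**2 + (V + V**2)) = -2 + (V + 3*V**2) = -2 + V + 3*V**2)
A(h) = h + h**3 (A(h) = h**3 + h = h + h**3)
(o(-1711) + 3036106) + A(-1481) = ((-2 - 1711 + 3*(-1711)**2) + 3036106) + (-1481 + (-1481)**3) = ((-2 - 1711 + 3*2927521) + 3036106) + (-1481 - 3248367641) = ((-2 - 1711 + 8782563) + 3036106) - 3248369122 = (8780850 + 3036106) - 3248369122 = 11816956 - 3248369122 = -3236552166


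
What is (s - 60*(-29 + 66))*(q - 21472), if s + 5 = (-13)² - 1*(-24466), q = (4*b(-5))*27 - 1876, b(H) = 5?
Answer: -511127280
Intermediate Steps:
q = -1336 (q = (4*5)*27 - 1876 = 20*27 - 1876 = 540 - 1876 = -1336)
s = 24630 (s = -5 + ((-13)² - 1*(-24466)) = -5 + (169 + 24466) = -5 + 24635 = 24630)
(s - 60*(-29 + 66))*(q - 21472) = (24630 - 60*(-29 + 66))*(-1336 - 21472) = (24630 - 60*37)*(-22808) = (24630 - 2220)*(-22808) = 22410*(-22808) = -511127280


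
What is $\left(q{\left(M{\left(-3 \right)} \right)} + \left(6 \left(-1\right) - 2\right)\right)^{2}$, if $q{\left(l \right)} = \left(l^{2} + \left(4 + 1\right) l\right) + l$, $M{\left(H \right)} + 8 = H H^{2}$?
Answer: $1014049$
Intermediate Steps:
$M{\left(H \right)} = -8 + H^{3}$ ($M{\left(H \right)} = -8 + H H^{2} = -8 + H^{3}$)
$q{\left(l \right)} = l^{2} + 6 l$ ($q{\left(l \right)} = \left(l^{2} + 5 l\right) + l = l^{2} + 6 l$)
$\left(q{\left(M{\left(-3 \right)} \right)} + \left(6 \left(-1\right) - 2\right)\right)^{2} = \left(\left(-8 + \left(-3\right)^{3}\right) \left(6 + \left(-8 + \left(-3\right)^{3}\right)\right) + \left(6 \left(-1\right) - 2\right)\right)^{2} = \left(\left(-8 - 27\right) \left(6 - 35\right) - 8\right)^{2} = \left(- 35 \left(6 - 35\right) - 8\right)^{2} = \left(\left(-35\right) \left(-29\right) - 8\right)^{2} = \left(1015 - 8\right)^{2} = 1007^{2} = 1014049$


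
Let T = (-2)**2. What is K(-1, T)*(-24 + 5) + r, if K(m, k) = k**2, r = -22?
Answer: -326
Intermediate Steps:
T = 4
K(-1, T)*(-24 + 5) + r = 4**2*(-24 + 5) - 22 = 16*(-19) - 22 = -304 - 22 = -326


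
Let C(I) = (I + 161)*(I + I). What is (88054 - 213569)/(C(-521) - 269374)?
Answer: -125515/105746 ≈ -1.1869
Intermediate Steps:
C(I) = 2*I*(161 + I) (C(I) = (161 + I)*(2*I) = 2*I*(161 + I))
(88054 - 213569)/(C(-521) - 269374) = (88054 - 213569)/(2*(-521)*(161 - 521) - 269374) = -125515/(2*(-521)*(-360) - 269374) = -125515/(375120 - 269374) = -125515/105746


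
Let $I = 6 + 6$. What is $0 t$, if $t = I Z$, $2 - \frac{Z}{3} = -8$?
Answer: $0$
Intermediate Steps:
$Z = 30$ ($Z = 6 - -24 = 6 + 24 = 30$)
$I = 12$
$t = 360$ ($t = 12 \cdot 30 = 360$)
$0 t = 0 \cdot 360 = 0$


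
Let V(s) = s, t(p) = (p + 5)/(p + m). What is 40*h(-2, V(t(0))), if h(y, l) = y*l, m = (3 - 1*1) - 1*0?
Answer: -200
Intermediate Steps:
m = 2 (m = (3 - 1) + 0 = 2 + 0 = 2)
t(p) = (5 + p)/(2 + p) (t(p) = (p + 5)/(p + 2) = (5 + p)/(2 + p))
h(y, l) = l*y
40*h(-2, V(t(0))) = 40*(((5 + 0)/(2 + 0))*(-2)) = 40*((5/2)*(-2)) = 40*(-5) = -200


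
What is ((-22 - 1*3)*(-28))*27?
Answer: 18900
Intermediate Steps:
((-22 - 1*3)*(-28))*27 = ((-22 - 3)*(-28))*27 = -25*(-28)*27 = 700*27 = 18900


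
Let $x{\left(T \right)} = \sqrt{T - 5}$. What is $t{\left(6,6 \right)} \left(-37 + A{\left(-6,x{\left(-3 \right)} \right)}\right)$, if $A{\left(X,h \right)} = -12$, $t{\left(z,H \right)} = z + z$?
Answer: $-588$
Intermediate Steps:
$x{\left(T \right)} = \sqrt{-5 + T}$ ($x{\left(T \right)} = \sqrt{T - 5} = \sqrt{-5 + T}$)
$t{\left(z,H \right)} = 2 z$
$t{\left(6,6 \right)} \left(-37 + A{\left(-6,x{\left(-3 \right)} \right)}\right) = 2 \cdot 6 \left(-37 - 12\right) = 12 \left(-49\right) = -588$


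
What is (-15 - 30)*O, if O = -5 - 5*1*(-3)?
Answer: -450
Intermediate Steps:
O = 10 (O = -5 - 5*(-3) = -5 + 15 = 10)
(-15 - 30)*O = (-15 - 30)*10 = -45*10 = -450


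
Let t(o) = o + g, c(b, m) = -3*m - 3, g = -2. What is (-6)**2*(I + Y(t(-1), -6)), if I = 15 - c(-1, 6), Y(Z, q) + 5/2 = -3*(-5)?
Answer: 1746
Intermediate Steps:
c(b, m) = -3 - 3*m
t(o) = -2 + o (t(o) = o - 2 = -2 + o)
Y(Z, q) = 25/2 (Y(Z, q) = -5/2 - 3*(-5) = -5/2 + 15 = 25/2)
I = 36 (I = 15 - (-3 - 3*6) = 15 - (-3 - 18) = 15 - 1*(-21) = 15 + 21 = 36)
(-6)**2*(I + Y(t(-1), -6)) = (-6)**2*(36 + 25/2) = 36*(97/2) = 1746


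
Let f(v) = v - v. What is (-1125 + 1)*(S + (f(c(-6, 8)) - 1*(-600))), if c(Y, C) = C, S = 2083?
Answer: -3015692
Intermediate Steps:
f(v) = 0
(-1125 + 1)*(S + (f(c(-6, 8)) - 1*(-600))) = (-1125 + 1)*(2083 + (0 - 1*(-600))) = -1124*(2083 + (0 + 600)) = -1124*(2083 + 600) = -1124*2683 = -3015692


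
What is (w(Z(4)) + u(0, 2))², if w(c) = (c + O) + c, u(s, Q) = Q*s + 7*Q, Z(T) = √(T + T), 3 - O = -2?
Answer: 393 + 152*√2 ≈ 607.96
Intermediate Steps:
O = 5 (O = 3 - 1*(-2) = 3 + 2 = 5)
Z(T) = √2*√T (Z(T) = √(2*T) = √2*√T)
u(s, Q) = 7*Q + Q*s
w(c) = 5 + 2*c (w(c) = (c + 5) + c = (5 + c) + c = 5 + 2*c)
(w(Z(4)) + u(0, 2))² = ((5 + 2*(√2*√4)) + 2*(7 + 0))² = ((5 + 2*(√2*2)) + 2*7)² = ((5 + 2*(2*√2)) + 14)² = ((5 + 4*√2) + 14)² = (19 + 4*√2)²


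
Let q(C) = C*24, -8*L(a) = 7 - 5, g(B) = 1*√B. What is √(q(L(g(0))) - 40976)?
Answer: I*√40982 ≈ 202.44*I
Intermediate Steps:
g(B) = √B
L(a) = -¼ (L(a) = -(7 - 5)/8 = -⅛*2 = -¼)
q(C) = 24*C
√(q(L(g(0))) - 40976) = √(24*(-¼) - 40976) = √(-6 - 40976) = √(-40982) = I*√40982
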